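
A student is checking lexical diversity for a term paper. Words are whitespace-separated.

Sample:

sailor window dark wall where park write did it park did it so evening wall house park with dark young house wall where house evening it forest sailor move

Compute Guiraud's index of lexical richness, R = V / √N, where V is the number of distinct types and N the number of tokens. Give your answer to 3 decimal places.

N = 29, V = 16.
√N = 5.385165
R = 16 / 5.385165 = 2.971

2.971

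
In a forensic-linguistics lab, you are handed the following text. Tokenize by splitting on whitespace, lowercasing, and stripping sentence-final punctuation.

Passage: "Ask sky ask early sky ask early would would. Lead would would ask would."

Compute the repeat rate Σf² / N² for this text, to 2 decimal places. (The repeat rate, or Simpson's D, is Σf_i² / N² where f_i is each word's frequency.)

Frequencies: would:5, ask:4, sky:2, early:2, lead:1
Σf² = 50; N² = 196
Repeat rate = 50 / 196 = 0.26

0.26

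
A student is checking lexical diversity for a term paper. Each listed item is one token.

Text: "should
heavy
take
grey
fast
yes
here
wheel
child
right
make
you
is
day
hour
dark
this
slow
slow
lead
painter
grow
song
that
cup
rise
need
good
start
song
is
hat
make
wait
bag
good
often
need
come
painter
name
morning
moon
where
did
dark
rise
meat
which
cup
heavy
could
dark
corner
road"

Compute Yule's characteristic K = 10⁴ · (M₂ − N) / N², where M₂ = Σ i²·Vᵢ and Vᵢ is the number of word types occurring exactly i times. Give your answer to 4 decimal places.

85.9504

Frequencies: dark:3, heavy:2, make:2, is:2, slow:2, painter:2, song:2, cup:2, rise:2, need:2, good:2, should:1, take:1, grey:1, fast:1, yes:1, here:1, wheel:1, child:1, right:1, … (23 more, each freq 1)
N = 55. Frequency spectrum: V_1=32, V_2=10, V_3=1
M₂ = 1²·32 + 2²·10 + 3²·1 = 81
K = 10000 × (81 − 55) / 55² = 85.9504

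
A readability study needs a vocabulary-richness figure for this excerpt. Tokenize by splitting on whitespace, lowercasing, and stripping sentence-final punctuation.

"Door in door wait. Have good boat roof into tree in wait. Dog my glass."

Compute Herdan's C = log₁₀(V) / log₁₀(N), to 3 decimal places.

N = 15, V = 12.
log₁₀(V) = 1.079181, log₁₀(N) = 1.176091
C = 1.079181 / 1.176091 = 0.918

0.918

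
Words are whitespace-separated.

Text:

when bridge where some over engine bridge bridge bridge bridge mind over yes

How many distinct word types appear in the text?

8

Distinct types: {bridge, engine, mind, over, some, when, where, yes}
V = 8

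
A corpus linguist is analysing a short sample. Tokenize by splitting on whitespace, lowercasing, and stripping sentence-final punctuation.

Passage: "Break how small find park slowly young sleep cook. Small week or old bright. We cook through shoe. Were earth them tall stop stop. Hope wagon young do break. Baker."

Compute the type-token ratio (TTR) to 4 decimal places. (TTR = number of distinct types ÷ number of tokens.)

N = 30 tokens, V = 25 types.
TTR = V / N = 25 / 30 = 0.8333

0.8333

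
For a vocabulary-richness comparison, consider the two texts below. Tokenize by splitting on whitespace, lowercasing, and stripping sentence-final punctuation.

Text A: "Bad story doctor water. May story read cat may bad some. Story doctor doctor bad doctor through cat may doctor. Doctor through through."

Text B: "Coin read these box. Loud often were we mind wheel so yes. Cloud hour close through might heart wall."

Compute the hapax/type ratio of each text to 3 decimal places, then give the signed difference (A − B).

-0.667

A: hapax=3, V=9, ratio=0.333
B: hapax=19, V=19, ratio=1.000
Difference = 0.333 − 1.000 = -0.667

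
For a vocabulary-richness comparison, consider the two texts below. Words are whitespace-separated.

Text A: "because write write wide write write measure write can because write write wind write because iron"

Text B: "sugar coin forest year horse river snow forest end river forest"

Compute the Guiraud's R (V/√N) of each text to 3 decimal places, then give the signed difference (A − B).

-0.662

A: V=7, N=16, R=1.750
B: V=8, N=11, R=2.412
Difference = 1.750 − 2.412 = -0.662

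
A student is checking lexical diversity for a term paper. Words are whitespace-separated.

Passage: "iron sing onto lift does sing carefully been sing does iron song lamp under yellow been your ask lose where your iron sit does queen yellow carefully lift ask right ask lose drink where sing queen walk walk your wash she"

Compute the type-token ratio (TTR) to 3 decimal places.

N = 41 tokens, V = 22 types.
TTR = V / N = 22 / 41 = 0.537

0.537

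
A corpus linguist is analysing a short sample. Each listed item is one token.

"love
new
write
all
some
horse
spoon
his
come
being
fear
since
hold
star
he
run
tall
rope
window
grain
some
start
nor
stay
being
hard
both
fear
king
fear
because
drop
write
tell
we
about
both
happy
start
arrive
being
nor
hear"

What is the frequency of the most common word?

3

Frequencies: being:3, fear:3, write:2, some:2, start:2, nor:2, both:2, love:1, new:1, all:1, horse:1, spoon:1, his:1, come:1, since:1, hold:1, star:1, he:1, run:1, tall:1, … (14 more, each freq 1)
Most common: 'being' with frequency 3.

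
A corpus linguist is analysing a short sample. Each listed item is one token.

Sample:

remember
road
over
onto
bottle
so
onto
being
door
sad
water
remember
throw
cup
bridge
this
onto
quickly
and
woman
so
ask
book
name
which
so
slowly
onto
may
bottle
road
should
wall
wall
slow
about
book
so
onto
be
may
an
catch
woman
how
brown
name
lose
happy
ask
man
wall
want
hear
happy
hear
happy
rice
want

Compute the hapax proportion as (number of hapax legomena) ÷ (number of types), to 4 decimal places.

Frequencies: onto:5, so:4, wall:3, happy:3, remember:2, road:2, bottle:2, woman:2, ask:2, book:2, name:2, may:2, want:2, hear:2, over:1, being:1, door:1, sad:1, water:1, throw:1, … (18 more, each freq 1)
Hapax count = 24; type count = 38.
Ratio = 24 / 38 = 0.6316

0.6316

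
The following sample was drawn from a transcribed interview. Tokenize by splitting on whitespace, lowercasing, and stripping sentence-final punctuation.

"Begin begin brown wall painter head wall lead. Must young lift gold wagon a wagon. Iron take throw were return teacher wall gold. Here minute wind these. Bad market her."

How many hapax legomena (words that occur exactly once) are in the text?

Frequencies: wall:3, begin:2, gold:2, wagon:2, brown:1, painter:1, head:1, lead:1, must:1, young:1, lift:1, a:1, iron:1, take:1, throw:1, were:1, return:1, teacher:1, here:1, minute:1, … (5 more, each freq 1)
Hapax (freq=1): a, bad, brown, head, her, here, iron, lead, lift, market, minute, must, painter, return, take, teacher, these, throw, were, wind, young

21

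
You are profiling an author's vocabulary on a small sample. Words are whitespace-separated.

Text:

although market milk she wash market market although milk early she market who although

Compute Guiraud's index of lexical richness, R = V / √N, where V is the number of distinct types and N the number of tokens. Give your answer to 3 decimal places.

1.871

N = 14, V = 7.
√N = 3.741657
R = 7 / 3.741657 = 1.871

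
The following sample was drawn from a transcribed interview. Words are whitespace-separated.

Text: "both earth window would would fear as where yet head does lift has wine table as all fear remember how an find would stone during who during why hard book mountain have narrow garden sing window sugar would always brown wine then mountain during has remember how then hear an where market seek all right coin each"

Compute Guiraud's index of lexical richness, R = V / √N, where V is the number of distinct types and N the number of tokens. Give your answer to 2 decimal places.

N = 57, V = 40.
√N = 7.549834
R = 40 / 7.549834 = 5.30

5.30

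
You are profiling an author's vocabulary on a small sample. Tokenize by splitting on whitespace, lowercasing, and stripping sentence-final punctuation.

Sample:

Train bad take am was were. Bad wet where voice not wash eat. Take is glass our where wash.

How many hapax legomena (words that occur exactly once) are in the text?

Frequencies: bad:2, take:2, where:2, wash:2, train:1, am:1, was:1, were:1, wet:1, voice:1, not:1, eat:1, is:1, glass:1, our:1
Hapax (freq=1): am, eat, glass, is, not, our, train, voice, was, were, wet

11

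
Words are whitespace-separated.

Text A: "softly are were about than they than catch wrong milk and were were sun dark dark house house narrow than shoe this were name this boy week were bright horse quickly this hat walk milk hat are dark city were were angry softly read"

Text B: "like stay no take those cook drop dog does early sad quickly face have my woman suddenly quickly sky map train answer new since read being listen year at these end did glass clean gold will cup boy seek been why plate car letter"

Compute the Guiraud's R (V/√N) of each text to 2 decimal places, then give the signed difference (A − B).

-2.41

A: V=27, N=44, R=4.07
B: V=43, N=44, R=6.48
Difference = 4.07 − 6.48 = -2.41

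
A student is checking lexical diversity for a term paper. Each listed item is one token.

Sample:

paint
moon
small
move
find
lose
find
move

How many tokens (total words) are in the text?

Tokens: paint, moon, small, move, find, lose, find, move
N = 8

8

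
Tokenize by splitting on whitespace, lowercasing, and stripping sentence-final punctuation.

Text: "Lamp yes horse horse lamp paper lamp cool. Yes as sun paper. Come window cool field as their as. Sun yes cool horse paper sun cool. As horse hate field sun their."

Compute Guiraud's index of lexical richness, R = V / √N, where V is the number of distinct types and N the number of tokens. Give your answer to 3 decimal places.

2.121

N = 32, V = 12.
√N = 5.656854
R = 12 / 5.656854 = 2.121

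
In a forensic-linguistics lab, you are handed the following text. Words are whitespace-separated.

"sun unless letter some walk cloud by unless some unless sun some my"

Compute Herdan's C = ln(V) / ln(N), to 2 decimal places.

0.81

N = 13, V = 8.
ln(V) = 2.079442, ln(N) = 2.564949
C = 2.079442 / 2.564949 = 0.81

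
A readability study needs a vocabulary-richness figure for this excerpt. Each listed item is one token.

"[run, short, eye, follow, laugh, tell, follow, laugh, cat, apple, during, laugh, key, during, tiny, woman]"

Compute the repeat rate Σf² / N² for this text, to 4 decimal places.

Frequencies: laugh:3, follow:2, during:2, run:1, short:1, eye:1, tell:1, cat:1, apple:1, key:1, tiny:1, woman:1
Σf² = 26; N² = 256
Repeat rate = 26 / 256 = 0.1016

0.1016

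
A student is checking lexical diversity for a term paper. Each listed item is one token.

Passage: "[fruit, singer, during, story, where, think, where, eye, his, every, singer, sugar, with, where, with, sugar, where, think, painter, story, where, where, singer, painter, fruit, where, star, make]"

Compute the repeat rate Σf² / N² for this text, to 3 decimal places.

Frequencies: where:7, singer:3, fruit:2, story:2, think:2, sugar:2, with:2, painter:2, during:1, eye:1, his:1, every:1, star:1, make:1
Σf² = 88; N² = 784
Repeat rate = 88 / 784 = 0.112

0.112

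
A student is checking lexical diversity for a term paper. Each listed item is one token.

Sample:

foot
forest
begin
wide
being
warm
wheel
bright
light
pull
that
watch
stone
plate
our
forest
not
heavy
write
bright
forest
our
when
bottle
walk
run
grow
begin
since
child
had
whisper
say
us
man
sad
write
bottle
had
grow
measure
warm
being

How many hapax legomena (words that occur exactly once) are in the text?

Frequencies: forest:3, begin:2, being:2, warm:2, bright:2, our:2, write:2, bottle:2, grow:2, had:2, foot:1, wide:1, wheel:1, light:1, pull:1, that:1, watch:1, stone:1, plate:1, not:1, … (12 more, each freq 1)
Hapax (freq=1): child, foot, heavy, light, man, measure, not, plate, pull, run, sad, say, since, stone, that, us, walk, watch, wheel, when, whisper, wide

22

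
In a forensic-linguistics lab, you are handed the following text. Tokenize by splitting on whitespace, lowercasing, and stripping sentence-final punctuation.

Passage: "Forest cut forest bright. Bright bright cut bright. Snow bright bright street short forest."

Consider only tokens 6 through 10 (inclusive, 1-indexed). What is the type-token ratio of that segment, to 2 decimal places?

Segment tokens 6–10: bright, cut, bright, snow, bright
Segment N = 5, segment V = 3.
TTR = 3 / 5 = 0.60

0.60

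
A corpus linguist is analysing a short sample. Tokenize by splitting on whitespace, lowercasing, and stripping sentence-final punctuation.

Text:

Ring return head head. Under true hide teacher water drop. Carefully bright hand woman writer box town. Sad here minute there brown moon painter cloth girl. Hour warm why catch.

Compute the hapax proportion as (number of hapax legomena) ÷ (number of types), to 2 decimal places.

Frequencies: head:2, ring:1, return:1, under:1, true:1, hide:1, teacher:1, water:1, drop:1, carefully:1, bright:1, hand:1, woman:1, writer:1, box:1, town:1, sad:1, here:1, minute:1, there:1, … (9 more, each freq 1)
Hapax count = 28; type count = 29.
Ratio = 28 / 29 = 0.97

0.97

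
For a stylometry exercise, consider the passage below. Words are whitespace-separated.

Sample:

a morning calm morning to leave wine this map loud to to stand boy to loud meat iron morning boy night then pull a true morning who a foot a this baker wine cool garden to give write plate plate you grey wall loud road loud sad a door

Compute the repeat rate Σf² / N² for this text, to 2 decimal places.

Frequencies: a:5, to:5, morning:4, loud:4, wine:2, this:2, boy:2, plate:2, calm:1, leave:1, map:1, stand:1, meat:1, iron:1, night:1, then:1, pull:1, true:1, who:1, foot:1, … (11 more, each freq 1)
Σf² = 121; N² = 2401
Repeat rate = 121 / 2401 = 0.05

0.05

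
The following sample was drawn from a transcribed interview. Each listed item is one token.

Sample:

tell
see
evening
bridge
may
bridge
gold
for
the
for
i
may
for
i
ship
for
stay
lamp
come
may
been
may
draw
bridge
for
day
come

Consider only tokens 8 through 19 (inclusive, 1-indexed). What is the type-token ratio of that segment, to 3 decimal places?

Segment tokens 8–19: for, the, for, i, may, for, i, ship, for, stay, lamp, come
Segment N = 12, segment V = 8.
TTR = 8 / 12 = 0.667

0.667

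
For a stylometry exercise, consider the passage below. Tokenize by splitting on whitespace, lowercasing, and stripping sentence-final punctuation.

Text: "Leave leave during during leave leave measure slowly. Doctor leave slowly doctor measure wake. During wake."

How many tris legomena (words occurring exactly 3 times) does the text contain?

1

Frequencies: leave:5, during:3, measure:2, slowly:2, doctor:2, wake:2
Words with frequency 3: during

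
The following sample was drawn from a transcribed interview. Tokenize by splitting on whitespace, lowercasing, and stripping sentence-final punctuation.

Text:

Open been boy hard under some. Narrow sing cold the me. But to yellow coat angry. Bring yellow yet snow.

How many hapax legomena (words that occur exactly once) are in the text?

Frequencies: yellow:2, open:1, been:1, boy:1, hard:1, under:1, some:1, narrow:1, sing:1, cold:1, the:1, me:1, but:1, to:1, coat:1, angry:1, bring:1, yet:1, snow:1
Hapax (freq=1): angry, been, boy, bring, but, coat, cold, hard, me, narrow, open, sing, snow, some, the, to, under, yet

18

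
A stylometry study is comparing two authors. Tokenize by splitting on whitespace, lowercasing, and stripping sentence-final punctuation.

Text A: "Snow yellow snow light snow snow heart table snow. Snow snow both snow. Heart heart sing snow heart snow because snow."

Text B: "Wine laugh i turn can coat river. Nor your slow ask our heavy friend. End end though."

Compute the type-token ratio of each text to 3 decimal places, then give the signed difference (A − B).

-0.560

TTR(A) = 8/21 = 0.381
TTR(B) = 16/17 = 0.941
Difference = 0.381 − 0.941 = -0.560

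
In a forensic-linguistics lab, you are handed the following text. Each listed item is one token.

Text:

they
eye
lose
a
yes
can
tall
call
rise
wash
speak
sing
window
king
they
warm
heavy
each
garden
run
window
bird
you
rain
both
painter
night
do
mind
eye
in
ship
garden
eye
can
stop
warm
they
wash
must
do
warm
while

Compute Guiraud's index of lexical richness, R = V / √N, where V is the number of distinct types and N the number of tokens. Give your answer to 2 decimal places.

N = 43, V = 32.
√N = 6.557439
R = 32 / 6.557439 = 4.88

4.88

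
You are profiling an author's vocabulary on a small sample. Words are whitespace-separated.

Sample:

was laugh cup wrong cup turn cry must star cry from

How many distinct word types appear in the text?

9

Distinct types: {cry, cup, from, laugh, must, star, turn, was, wrong}
V = 9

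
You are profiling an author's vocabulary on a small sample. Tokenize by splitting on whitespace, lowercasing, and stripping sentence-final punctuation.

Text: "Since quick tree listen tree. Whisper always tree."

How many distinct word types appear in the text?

6

Distinct types: {always, listen, quick, since, tree, whisper}
V = 6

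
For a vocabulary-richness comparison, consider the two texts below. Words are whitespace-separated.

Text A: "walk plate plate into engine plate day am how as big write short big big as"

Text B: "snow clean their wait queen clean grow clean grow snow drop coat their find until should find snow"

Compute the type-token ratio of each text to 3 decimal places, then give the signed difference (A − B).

0.077

TTR(A) = 11/16 = 0.688
TTR(B) = 11/18 = 0.611
Difference = 0.688 − 0.611 = 0.077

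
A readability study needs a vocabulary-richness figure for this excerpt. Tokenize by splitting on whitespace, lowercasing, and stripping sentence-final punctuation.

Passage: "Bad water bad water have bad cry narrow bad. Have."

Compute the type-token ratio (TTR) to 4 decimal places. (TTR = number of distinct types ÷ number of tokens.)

0.5000

N = 10 tokens, V = 5 types.
TTR = V / N = 5 / 10 = 0.5000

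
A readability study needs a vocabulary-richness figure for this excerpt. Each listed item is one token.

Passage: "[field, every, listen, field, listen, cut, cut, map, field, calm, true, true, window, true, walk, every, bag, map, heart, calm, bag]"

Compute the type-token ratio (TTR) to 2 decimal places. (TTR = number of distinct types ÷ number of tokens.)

0.52

N = 21 tokens, V = 11 types.
TTR = V / N = 11 / 21 = 0.52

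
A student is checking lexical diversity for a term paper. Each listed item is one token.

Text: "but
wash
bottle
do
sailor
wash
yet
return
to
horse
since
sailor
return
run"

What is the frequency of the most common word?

2

Frequencies: wash:2, sailor:2, return:2, but:1, bottle:1, do:1, yet:1, to:1, horse:1, since:1, run:1
Most common: 'wash' with frequency 2.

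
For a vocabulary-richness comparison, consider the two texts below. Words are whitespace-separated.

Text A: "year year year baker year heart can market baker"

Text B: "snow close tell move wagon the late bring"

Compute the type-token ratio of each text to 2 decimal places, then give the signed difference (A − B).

TTR(A) = 5/9 = 0.56
TTR(B) = 8/8 = 1.00
Difference = 0.56 − 1.00 = -0.44

-0.44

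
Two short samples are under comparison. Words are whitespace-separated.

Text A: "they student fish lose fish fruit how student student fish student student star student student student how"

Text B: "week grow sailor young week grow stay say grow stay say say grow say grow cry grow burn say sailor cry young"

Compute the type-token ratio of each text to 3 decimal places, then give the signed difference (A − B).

0.048

TTR(A) = 7/17 = 0.412
TTR(B) = 8/22 = 0.364
Difference = 0.412 − 0.364 = 0.048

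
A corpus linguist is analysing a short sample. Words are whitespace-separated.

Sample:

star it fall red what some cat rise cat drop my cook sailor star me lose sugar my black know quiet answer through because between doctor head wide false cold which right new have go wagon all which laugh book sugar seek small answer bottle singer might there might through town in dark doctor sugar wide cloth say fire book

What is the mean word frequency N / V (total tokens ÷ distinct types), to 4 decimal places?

N = 60 tokens, V = 48 types.
Mean frequency = N / V = 60 / 48 = 1.2500

1.2500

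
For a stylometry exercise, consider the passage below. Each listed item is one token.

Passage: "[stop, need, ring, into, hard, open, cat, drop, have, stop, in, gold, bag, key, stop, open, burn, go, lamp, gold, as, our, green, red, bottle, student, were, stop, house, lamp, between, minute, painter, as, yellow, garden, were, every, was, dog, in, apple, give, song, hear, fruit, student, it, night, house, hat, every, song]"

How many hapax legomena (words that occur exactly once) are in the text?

Frequencies: stop:4, open:2, in:2, gold:2, lamp:2, as:2, student:2, were:2, house:2, every:2, song:2, need:1, ring:1, into:1, hard:1, cat:1, drop:1, have:1, bag:1, key:1, … (20 more, each freq 1)
Hapax (freq=1): apple, bag, between, bottle, burn, cat, dog, drop, fruit, garden, give, go, green, hard, hat, have, hear, into, it, key, minute, need, night, our, painter, red, ring, was, yellow

29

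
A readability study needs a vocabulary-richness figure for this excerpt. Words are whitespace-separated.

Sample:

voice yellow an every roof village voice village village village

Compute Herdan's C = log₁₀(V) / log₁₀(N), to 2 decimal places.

N = 10, V = 6.
log₁₀(V) = 0.778151, log₁₀(N) = 1.000000
C = 0.778151 / 1.000000 = 0.78

0.78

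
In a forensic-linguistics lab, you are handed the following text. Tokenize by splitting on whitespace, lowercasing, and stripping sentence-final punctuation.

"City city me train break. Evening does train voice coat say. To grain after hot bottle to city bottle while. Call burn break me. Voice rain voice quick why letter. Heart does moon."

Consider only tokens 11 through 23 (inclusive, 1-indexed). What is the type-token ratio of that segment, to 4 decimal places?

0.8462

Segment tokens 11–23: say, to, grain, after, hot, bottle, to, city, bottle, while, call, burn, break
Segment N = 13, segment V = 11.
TTR = 11 / 13 = 0.8462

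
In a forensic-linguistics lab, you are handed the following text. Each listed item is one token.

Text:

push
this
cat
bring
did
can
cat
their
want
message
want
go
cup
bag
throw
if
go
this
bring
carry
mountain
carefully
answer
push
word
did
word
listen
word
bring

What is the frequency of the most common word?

Frequencies: bring:3, word:3, push:2, this:2, cat:2, did:2, want:2, go:2, can:1, their:1, message:1, cup:1, bag:1, throw:1, if:1, carry:1, mountain:1, carefully:1, answer:1, listen:1
Most common: 'bring' with frequency 3.

3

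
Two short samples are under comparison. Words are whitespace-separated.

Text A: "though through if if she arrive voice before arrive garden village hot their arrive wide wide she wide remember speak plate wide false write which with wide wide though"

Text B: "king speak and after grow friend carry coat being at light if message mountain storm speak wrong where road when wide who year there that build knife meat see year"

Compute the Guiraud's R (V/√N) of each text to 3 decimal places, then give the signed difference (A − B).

A: V=19, N=29, R=3.528
B: V=28, N=30, R=5.112
Difference = 3.528 − 5.112 = -1.584

-1.584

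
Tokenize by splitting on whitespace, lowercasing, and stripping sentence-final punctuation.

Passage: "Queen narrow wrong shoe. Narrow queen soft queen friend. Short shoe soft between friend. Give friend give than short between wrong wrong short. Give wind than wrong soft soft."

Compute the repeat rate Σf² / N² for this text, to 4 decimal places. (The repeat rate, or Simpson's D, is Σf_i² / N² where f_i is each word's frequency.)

0.1011

Frequencies: wrong:4, soft:4, queen:3, friend:3, short:3, give:3, narrow:2, shoe:2, between:2, than:2, wind:1
Σf² = 85; N² = 841
Repeat rate = 85 / 841 = 0.1011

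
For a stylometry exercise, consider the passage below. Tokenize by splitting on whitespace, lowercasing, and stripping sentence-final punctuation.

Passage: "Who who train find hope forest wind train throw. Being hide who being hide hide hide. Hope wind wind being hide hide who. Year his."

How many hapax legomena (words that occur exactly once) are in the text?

5

Frequencies: hide:6, who:4, wind:3, being:3, train:2, hope:2, find:1, forest:1, throw:1, year:1, his:1
Hapax (freq=1): find, forest, his, throw, year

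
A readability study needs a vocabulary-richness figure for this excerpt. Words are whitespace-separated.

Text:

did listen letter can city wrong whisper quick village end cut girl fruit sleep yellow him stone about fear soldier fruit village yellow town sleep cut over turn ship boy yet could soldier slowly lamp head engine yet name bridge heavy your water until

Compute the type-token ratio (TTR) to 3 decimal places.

0.841

N = 44 tokens, V = 37 types.
TTR = V / N = 37 / 44 = 0.841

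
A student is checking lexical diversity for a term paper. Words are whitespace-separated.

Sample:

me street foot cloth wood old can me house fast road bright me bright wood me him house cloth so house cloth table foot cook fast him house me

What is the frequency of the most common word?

5

Frequencies: me:5, house:4, cloth:3, foot:2, wood:2, fast:2, bright:2, him:2, street:1, old:1, can:1, road:1, so:1, table:1, cook:1
Most common: 'me' with frequency 5.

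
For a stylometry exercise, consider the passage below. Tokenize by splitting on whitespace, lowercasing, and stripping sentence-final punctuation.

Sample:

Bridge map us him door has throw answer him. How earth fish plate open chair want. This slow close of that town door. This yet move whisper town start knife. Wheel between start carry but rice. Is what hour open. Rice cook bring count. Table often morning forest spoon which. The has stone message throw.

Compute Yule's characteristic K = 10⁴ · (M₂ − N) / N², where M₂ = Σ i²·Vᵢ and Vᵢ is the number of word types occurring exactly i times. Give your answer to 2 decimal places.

59.50

Frequencies: him:2, door:2, has:2, throw:2, open:2, this:2, town:2, start:2, rice:2, bridge:1, map:1, us:1, answer:1, how:1, earth:1, fish:1, plate:1, chair:1, want:1, slow:1, … (26 more, each freq 1)
N = 55. Frequency spectrum: V_1=37, V_2=9
M₂ = 1²·37 + 2²·9 = 73
K = 10000 × (73 − 55) / 55² = 59.50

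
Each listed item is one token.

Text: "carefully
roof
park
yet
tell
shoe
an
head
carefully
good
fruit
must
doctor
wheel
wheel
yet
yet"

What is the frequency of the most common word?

3

Frequencies: yet:3, carefully:2, wheel:2, roof:1, park:1, tell:1, shoe:1, an:1, head:1, good:1, fruit:1, must:1, doctor:1
Most common: 'yet' with frequency 3.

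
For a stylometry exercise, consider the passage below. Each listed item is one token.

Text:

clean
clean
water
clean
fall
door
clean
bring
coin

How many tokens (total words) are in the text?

9

Tokens: clean, clean, water, clean, fall, door, clean, bring, coin
N = 9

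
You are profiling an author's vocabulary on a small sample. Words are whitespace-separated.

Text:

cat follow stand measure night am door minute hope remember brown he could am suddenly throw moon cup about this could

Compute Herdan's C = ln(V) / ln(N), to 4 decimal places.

0.9671

N = 21, V = 19.
ln(V) = 2.944439, ln(N) = 3.044522
C = 2.944439 / 3.044522 = 0.9671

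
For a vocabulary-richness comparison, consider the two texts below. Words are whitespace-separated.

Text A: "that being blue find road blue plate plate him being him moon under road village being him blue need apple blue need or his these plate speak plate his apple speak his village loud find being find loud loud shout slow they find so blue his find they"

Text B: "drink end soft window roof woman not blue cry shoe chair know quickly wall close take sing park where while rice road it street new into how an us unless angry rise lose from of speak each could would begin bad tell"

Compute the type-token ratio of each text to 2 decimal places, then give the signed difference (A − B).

TTR(A) = 21/48 = 0.44
TTR(B) = 42/42 = 1.00
Difference = 0.44 − 1.00 = -0.56

-0.56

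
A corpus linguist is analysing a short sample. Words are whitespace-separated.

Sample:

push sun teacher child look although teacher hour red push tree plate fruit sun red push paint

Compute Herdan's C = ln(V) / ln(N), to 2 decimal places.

N = 17, V = 12.
ln(V) = 2.484907, ln(N) = 2.833213
C = 2.484907 / 2.833213 = 0.88

0.88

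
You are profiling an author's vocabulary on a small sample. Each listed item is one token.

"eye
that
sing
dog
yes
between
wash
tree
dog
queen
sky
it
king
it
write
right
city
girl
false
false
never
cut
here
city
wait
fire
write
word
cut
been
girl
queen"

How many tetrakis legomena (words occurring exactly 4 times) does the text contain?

0

Frequencies: dog:2, queen:2, it:2, write:2, city:2, girl:2, false:2, cut:2, eye:1, that:1, sing:1, yes:1, between:1, wash:1, tree:1, sky:1, king:1, right:1, never:1, here:1, … (4 more, each freq 1)
Words with frequency 4: (none)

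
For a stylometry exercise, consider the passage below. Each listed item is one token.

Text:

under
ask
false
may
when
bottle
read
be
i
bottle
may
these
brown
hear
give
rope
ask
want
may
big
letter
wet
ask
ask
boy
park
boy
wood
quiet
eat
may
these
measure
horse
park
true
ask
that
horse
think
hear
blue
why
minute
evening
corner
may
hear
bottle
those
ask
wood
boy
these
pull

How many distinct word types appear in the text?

Distinct types: {ask, be, big, blue, bottle, boy, brown, corner, eat, evening, false, give, hear, horse, i, letter, may, measure, minute, park, pull, quiet, read, rope, that, these, think, those, true, under, want, wet, when, why, wood}
V = 35

35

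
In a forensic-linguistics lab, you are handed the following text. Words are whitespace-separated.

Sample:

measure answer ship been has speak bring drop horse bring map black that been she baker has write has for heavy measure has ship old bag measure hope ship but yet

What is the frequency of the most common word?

Frequencies: has:4, measure:3, ship:3, been:2, bring:2, answer:1, speak:1, drop:1, horse:1, map:1, black:1, that:1, she:1, baker:1, write:1, for:1, heavy:1, old:1, bag:1, hope:1, … (2 more, each freq 1)
Most common: 'has' with frequency 4.

4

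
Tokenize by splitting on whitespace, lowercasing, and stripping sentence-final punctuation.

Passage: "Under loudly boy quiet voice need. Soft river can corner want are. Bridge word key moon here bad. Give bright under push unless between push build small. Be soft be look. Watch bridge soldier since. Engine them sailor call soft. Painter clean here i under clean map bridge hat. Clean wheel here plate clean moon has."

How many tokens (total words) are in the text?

56

Tokens: under, loudly, boy, quiet, voice, need, soft, river, can, corner, want, are, bridge, word, key, moon, here, bad, give, bright, under, push, unless, between, push, build, small, be, soft, be, look, watch, bridge, soldier, since, engine, them, sailor, call, soft, painter, clean, here, i, under, clean, map, bridge, hat, clean, wheel, here, plate, clean, moon, has
N = 56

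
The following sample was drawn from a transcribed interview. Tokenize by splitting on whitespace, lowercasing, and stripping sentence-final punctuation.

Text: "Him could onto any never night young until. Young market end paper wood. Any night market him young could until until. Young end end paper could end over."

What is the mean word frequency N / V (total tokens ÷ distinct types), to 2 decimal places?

2.15

N = 28 tokens, V = 13 types.
Mean frequency = N / V = 28 / 13 = 2.15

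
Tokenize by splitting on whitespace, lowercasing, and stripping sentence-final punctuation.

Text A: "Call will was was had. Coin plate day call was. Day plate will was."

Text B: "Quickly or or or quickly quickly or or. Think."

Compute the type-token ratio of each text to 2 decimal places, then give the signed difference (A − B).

0.17

TTR(A) = 7/14 = 0.50
TTR(B) = 3/9 = 0.33
Difference = 0.50 − 0.33 = 0.17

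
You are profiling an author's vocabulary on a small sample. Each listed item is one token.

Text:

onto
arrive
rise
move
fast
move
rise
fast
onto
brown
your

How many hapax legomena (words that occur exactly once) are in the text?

3

Frequencies: onto:2, rise:2, move:2, fast:2, arrive:1, brown:1, your:1
Hapax (freq=1): arrive, brown, your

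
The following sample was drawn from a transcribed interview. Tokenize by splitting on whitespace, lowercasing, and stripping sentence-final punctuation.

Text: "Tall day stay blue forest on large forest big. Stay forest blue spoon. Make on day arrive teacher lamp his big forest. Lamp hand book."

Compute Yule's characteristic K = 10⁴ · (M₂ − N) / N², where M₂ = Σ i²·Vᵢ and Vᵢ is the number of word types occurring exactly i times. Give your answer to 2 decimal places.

384.00

Frequencies: forest:4, day:2, stay:2, blue:2, on:2, big:2, lamp:2, tall:1, large:1, spoon:1, make:1, arrive:1, teacher:1, his:1, hand:1, book:1
N = 25. Frequency spectrum: V_1=9, V_2=6, V_4=1
M₂ = 1²·9 + 2²·6 + 4²·1 = 49
K = 10000 × (49 − 25) / 25² = 384.00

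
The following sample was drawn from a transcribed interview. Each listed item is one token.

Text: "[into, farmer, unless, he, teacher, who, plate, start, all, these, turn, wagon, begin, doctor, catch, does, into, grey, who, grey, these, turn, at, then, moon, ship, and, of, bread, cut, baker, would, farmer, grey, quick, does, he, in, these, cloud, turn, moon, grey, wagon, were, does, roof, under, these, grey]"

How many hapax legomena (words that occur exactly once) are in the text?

Frequencies: grey:5, these:4, turn:3, does:3, into:2, farmer:2, he:2, who:2, wagon:2, moon:2, unless:1, teacher:1, plate:1, start:1, all:1, begin:1, doctor:1, catch:1, at:1, then:1, … (13 more, each freq 1)
Hapax (freq=1): all, and, at, baker, begin, bread, catch, cloud, cut, doctor, in, of, plate, quick, roof, ship, start, teacher, then, under, unless, were, would

23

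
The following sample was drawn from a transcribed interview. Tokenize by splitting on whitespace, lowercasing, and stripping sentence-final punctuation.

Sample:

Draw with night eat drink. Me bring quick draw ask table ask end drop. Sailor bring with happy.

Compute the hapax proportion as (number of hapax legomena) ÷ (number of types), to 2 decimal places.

0.71

Frequencies: draw:2, with:2, bring:2, ask:2, night:1, eat:1, drink:1, me:1, quick:1, table:1, end:1, drop:1, sailor:1, happy:1
Hapax count = 10; type count = 14.
Ratio = 10 / 14 = 0.71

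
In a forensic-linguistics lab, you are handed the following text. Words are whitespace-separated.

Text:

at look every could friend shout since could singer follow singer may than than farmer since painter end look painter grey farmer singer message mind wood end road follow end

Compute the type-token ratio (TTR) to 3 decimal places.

N = 30 tokens, V = 19 types.
TTR = V / N = 19 / 30 = 0.633

0.633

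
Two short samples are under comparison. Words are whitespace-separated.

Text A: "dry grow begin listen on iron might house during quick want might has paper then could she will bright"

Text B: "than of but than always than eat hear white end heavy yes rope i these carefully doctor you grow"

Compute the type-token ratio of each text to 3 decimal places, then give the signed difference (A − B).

0.052

TTR(A) = 18/19 = 0.947
TTR(B) = 17/19 = 0.895
Difference = 0.947 − 0.895 = 0.052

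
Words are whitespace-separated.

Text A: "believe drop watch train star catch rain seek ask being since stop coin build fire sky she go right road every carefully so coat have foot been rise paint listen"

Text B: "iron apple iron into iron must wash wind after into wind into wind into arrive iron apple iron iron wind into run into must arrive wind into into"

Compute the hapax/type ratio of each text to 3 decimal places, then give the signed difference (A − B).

A: hapax=30, V=30, ratio=1.000
B: hapax=3, V=9, ratio=0.333
Difference = 1.000 − 0.333 = 0.667

0.667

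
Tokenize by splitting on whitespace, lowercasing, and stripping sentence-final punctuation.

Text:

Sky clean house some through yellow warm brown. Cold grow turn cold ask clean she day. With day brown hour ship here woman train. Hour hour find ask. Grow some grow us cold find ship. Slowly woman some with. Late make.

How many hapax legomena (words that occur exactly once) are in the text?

13

Frequencies: some:3, cold:3, grow:3, hour:3, clean:2, brown:2, ask:2, day:2, with:2, ship:2, woman:2, find:2, sky:1, house:1, through:1, yellow:1, warm:1, turn:1, she:1, here:1, … (5 more, each freq 1)
Hapax (freq=1): here, house, late, make, she, sky, slowly, through, train, turn, us, warm, yellow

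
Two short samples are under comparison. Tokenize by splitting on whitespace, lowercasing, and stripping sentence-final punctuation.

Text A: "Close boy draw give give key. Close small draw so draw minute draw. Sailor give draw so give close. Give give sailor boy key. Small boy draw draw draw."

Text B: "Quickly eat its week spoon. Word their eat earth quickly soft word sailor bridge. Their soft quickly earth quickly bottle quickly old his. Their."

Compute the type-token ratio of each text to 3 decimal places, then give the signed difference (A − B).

-0.273

TTR(A) = 9/29 = 0.310
TTR(B) = 14/24 = 0.583
Difference = 0.310 − 0.583 = -0.273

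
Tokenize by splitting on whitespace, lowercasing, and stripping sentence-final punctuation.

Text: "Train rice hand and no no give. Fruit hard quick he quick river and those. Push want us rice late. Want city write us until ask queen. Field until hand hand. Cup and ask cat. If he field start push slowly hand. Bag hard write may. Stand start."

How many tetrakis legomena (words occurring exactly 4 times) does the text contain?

Frequencies: hand:4, and:3, rice:2, no:2, hard:2, quick:2, he:2, push:2, want:2, us:2, write:2, until:2, ask:2, field:2, start:2, train:1, give:1, fruit:1, river:1, those:1, … (10 more, each freq 1)
Words with frequency 4: hand

1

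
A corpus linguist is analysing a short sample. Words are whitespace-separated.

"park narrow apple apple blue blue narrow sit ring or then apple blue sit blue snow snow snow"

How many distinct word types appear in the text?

9

Distinct types: {apple, blue, narrow, or, park, ring, sit, snow, then}
V = 9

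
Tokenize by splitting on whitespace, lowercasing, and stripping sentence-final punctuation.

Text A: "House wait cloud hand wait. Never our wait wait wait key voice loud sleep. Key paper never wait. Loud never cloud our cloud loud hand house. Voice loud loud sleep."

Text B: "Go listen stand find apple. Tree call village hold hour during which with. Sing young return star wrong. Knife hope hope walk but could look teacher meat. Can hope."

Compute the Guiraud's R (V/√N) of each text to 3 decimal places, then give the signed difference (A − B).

A: V=11, N=30, R=2.008
B: V=27, N=29, R=5.014
Difference = 2.008 − 5.014 = -3.006

-3.006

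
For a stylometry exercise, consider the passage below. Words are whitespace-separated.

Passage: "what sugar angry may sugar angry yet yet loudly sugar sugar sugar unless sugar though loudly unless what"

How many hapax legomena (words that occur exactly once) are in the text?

Frequencies: sugar:6, what:2, angry:2, yet:2, loudly:2, unless:2, may:1, though:1
Hapax (freq=1): may, though

2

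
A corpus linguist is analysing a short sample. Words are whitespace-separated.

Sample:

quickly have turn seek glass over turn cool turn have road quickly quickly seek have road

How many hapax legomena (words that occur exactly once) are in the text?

Frequencies: quickly:3, have:3, turn:3, seek:2, road:2, glass:1, over:1, cool:1
Hapax (freq=1): cool, glass, over

3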